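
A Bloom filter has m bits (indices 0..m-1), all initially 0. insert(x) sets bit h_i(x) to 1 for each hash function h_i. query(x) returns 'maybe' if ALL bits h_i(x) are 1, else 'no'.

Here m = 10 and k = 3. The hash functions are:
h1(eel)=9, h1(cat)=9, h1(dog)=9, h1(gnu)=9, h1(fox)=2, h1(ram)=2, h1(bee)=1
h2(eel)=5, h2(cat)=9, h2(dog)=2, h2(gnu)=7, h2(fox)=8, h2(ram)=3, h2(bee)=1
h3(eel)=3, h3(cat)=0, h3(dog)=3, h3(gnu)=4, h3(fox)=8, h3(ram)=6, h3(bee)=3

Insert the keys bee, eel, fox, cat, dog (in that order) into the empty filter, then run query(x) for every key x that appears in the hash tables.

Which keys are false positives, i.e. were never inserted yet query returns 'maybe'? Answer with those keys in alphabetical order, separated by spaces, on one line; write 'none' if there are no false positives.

Start: bits=0000000000
After insert 'bee': sets bits 1 3 -> bits=0101000000
After insert 'eel': sets bits 3 5 9 -> bits=0101010001
After insert 'fox': sets bits 2 8 -> bits=0111010011
After insert 'cat': sets bits 0 9 -> bits=1111010011
After insert 'dog': sets bits 2 3 9 -> bits=1111010011
Not inserted: gnu ram — query each against bits=1111010011:
query gnu: checks bit4=0, bit7=0, bit9=1 (has a 0) -> no => not a false positive
query ram: checks bit2=1, bit3=1, bit6=0 (has a 0) -> no => not a false positive
False positives (alphabetical): none

Answer: none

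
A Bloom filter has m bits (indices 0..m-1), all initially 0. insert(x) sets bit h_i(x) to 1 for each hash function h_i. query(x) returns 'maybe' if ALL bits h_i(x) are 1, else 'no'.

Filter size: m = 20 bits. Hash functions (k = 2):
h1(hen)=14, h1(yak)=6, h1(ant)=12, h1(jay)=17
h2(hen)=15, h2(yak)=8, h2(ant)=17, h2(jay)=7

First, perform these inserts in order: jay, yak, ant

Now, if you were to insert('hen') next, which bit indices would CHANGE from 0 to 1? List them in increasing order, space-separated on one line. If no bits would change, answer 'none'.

Start: bits=00000000000000000000
After insert 'jay': sets bits 7 17 -> bits=00000001000000000100
After insert 'yak': sets bits 6 8 -> bits=00000011100000000100
After insert 'ant': sets bits 12 17 -> bits=00000011100010000100
insert 'hen' would touch bits 14 15; currently bit14=0, bit15=0
Bits that are 0 among those (would change 0->1): 14 15

Answer: 14 15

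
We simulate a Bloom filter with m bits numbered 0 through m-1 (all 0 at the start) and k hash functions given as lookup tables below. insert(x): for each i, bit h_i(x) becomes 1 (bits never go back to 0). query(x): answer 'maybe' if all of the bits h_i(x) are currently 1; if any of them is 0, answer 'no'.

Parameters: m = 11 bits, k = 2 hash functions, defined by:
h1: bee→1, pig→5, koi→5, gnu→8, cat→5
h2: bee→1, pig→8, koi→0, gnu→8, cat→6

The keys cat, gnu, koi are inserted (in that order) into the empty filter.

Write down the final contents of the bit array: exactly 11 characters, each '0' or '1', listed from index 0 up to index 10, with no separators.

Start: bits=00000000000
After insert 'cat': sets bits 5 6 -> bits=00000110000
After insert 'gnu': sets bits 8 -> bits=00000110100
After insert 'koi': sets bits 0 5 -> bits=10000110100

Answer: 10000110100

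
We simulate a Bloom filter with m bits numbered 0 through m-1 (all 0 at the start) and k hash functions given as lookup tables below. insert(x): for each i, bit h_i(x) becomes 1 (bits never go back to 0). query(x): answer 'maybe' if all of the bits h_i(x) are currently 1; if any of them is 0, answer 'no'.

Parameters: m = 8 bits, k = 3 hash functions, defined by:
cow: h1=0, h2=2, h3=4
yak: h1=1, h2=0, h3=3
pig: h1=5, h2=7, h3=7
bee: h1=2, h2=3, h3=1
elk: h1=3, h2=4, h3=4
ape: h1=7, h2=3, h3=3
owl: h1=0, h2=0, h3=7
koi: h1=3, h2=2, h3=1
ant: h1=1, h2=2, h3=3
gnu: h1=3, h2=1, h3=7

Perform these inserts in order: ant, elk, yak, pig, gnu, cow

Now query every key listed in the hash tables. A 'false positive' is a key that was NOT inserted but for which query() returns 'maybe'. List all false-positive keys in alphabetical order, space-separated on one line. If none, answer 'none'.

Start: bits=00000000
After insert 'ant': sets bits 1 2 3 -> bits=01110000
After insert 'elk': sets bits 3 4 -> bits=01111000
After insert 'yak': sets bits 0 1 3 -> bits=11111000
After insert 'pig': sets bits 5 7 -> bits=11111101
After insert 'gnu': sets bits 1 3 7 -> bits=11111101
After insert 'cow': sets bits 0 2 4 -> bits=11111101
Not inserted: ape bee koi owl — query each against bits=11111101:
query ape: checks bit3=1, bit7=1 (all 1) -> maybe => FALSE POSITIVE
query bee: checks bit1=1, bit2=1, bit3=1 (all 1) -> maybe => FALSE POSITIVE
query koi: checks bit1=1, bit2=1, bit3=1 (all 1) -> maybe => FALSE POSITIVE
query owl: checks bit0=1, bit7=1 (all 1) -> maybe => FALSE POSITIVE
False positives (alphabetical): ape bee koi owl

Answer: ape bee koi owl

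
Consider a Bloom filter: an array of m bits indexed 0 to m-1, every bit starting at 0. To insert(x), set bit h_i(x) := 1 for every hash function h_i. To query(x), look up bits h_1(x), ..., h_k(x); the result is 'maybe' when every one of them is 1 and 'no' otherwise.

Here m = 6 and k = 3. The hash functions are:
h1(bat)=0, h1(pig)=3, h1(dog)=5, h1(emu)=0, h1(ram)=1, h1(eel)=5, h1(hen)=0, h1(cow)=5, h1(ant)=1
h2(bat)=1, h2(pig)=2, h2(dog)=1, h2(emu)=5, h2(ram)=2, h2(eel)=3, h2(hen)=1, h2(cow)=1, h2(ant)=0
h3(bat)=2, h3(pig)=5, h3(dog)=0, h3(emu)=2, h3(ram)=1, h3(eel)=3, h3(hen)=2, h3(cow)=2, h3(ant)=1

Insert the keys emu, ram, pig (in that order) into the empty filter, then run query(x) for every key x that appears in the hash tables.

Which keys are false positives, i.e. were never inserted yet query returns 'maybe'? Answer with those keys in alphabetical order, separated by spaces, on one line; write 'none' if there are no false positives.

Answer: ant bat cow dog eel hen

Derivation:
Start: bits=000000
After insert 'emu': sets bits 0 2 5 -> bits=101001
After insert 'ram': sets bits 1 2 -> bits=111001
After insert 'pig': sets bits 2 3 5 -> bits=111101
Not inserted: ant bat cow dog eel hen — query each against bits=111101:
query ant: checks bit0=1, bit1=1 (all 1) -> maybe => FALSE POSITIVE
query bat: checks bit0=1, bit1=1, bit2=1 (all 1) -> maybe => FALSE POSITIVE
query cow: checks bit1=1, bit2=1, bit5=1 (all 1) -> maybe => FALSE POSITIVE
query dog: checks bit0=1, bit1=1, bit5=1 (all 1) -> maybe => FALSE POSITIVE
query eel: checks bit3=1, bit5=1 (all 1) -> maybe => FALSE POSITIVE
query hen: checks bit0=1, bit1=1, bit2=1 (all 1) -> maybe => FALSE POSITIVE
False positives (alphabetical): ant bat cow dog eel hen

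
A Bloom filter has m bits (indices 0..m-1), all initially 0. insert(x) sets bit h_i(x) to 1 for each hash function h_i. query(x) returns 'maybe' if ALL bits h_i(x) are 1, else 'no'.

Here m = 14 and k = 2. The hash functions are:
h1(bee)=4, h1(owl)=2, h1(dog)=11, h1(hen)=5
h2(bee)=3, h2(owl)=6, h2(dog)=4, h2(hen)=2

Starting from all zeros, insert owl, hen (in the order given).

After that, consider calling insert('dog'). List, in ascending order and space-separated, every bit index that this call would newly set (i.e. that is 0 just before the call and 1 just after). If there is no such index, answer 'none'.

Start: bits=00000000000000
After insert 'owl': sets bits 2 6 -> bits=00100010000000
After insert 'hen': sets bits 2 5 -> bits=00100110000000
insert 'dog' would touch bits 4 11; currently bit4=0, bit11=0
Bits that are 0 among those (would change 0->1): 4 11

Answer: 4 11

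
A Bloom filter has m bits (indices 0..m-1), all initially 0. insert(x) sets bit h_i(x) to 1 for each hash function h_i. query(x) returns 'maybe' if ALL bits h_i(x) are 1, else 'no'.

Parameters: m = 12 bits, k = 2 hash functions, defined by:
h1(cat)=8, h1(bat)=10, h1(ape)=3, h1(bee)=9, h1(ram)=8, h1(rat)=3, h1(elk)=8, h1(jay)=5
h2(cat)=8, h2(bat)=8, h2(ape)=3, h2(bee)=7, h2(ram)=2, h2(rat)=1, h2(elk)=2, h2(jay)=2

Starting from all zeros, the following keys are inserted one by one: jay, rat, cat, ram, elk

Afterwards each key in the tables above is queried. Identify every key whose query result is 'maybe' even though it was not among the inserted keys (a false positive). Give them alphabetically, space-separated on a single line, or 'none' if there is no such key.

Answer: ape

Derivation:
Start: bits=000000000000
After insert 'jay': sets bits 2 5 -> bits=001001000000
After insert 'rat': sets bits 1 3 -> bits=011101000000
After insert 'cat': sets bits 8 -> bits=011101001000
After insert 'ram': sets bits 2 8 -> bits=011101001000
After insert 'elk': sets bits 2 8 -> bits=011101001000
Not inserted: ape bat bee — query each against bits=011101001000:
query ape: checks bit3=1 (all 1) -> maybe => FALSE POSITIVE
query bat: checks bit8=1, bit10=0 (has a 0) -> no => not a false positive
query bee: checks bit7=0, bit9=0 (has a 0) -> no => not a false positive
False positives (alphabetical): ape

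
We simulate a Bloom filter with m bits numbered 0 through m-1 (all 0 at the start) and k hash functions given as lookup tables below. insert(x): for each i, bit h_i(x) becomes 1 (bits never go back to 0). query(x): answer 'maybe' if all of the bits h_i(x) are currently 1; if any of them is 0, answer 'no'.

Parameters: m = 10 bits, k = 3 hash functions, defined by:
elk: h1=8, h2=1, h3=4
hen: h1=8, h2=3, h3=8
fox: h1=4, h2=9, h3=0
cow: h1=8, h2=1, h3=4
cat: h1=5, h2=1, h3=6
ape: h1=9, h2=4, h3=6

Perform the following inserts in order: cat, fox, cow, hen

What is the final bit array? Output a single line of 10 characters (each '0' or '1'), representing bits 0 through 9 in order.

Answer: 1101111011

Derivation:
Start: bits=0000000000
After insert 'cat': sets bits 1 5 6 -> bits=0100011000
After insert 'fox': sets bits 0 4 9 -> bits=1100111001
After insert 'cow': sets bits 1 4 8 -> bits=1100111011
After insert 'hen': sets bits 3 8 -> bits=1101111011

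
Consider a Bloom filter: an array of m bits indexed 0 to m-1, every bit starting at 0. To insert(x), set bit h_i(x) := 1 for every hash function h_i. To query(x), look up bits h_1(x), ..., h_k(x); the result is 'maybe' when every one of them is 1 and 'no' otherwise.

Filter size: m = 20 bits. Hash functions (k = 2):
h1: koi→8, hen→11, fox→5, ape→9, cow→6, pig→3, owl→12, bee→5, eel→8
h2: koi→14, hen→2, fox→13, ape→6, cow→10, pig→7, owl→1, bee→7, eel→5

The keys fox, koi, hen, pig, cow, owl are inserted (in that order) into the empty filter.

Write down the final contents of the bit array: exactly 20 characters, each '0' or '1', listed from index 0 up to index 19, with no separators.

Start: bits=00000000000000000000
After insert 'fox': sets bits 5 13 -> bits=00000100000001000000
After insert 'koi': sets bits 8 14 -> bits=00000100100001100000
After insert 'hen': sets bits 2 11 -> bits=00100100100101100000
After insert 'pig': sets bits 3 7 -> bits=00110101100101100000
After insert 'cow': sets bits 6 10 -> bits=00110111101101100000
After insert 'owl': sets bits 1 12 -> bits=01110111101111100000

Answer: 01110111101111100000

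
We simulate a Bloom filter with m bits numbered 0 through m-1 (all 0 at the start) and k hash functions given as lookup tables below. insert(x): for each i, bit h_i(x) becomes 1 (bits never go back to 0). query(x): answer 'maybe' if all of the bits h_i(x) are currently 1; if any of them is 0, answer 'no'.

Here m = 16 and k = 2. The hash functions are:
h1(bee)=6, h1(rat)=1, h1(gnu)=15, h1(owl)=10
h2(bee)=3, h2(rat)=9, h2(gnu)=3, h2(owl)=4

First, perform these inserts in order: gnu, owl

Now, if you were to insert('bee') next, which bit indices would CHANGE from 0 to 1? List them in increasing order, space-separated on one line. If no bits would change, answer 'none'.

Start: bits=0000000000000000
After insert 'gnu': sets bits 3 15 -> bits=0001000000000001
After insert 'owl': sets bits 4 10 -> bits=0001100000100001
insert 'bee' would touch bits 3 6; currently bit3=1, bit6=0
Bits that are 0 among those (would change 0->1): 6

Answer: 6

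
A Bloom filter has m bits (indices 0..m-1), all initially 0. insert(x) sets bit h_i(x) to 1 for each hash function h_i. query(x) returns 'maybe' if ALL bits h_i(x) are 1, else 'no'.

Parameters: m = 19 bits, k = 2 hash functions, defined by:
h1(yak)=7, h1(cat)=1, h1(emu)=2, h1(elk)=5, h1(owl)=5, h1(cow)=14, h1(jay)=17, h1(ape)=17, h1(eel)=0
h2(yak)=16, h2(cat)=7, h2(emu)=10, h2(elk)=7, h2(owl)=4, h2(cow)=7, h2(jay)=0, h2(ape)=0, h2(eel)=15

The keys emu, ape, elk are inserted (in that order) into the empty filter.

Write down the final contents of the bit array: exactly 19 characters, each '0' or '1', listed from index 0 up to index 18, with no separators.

Answer: 1010010100100000010

Derivation:
Start: bits=0000000000000000000
After insert 'emu': sets bits 2 10 -> bits=0010000000100000000
After insert 'ape': sets bits 0 17 -> bits=1010000000100000010
After insert 'elk': sets bits 5 7 -> bits=1010010100100000010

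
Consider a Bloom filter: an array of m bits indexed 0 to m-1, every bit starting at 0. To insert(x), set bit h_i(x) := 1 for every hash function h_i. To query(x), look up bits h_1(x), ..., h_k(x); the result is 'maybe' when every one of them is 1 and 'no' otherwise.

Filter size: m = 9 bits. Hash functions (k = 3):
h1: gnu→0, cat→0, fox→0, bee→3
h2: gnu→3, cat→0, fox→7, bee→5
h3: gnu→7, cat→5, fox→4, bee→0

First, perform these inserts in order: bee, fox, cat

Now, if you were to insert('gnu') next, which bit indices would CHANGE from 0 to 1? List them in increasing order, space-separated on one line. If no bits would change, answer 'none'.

Answer: none

Derivation:
Start: bits=000000000
After insert 'bee': sets bits 0 3 5 -> bits=100101000
After insert 'fox': sets bits 0 4 7 -> bits=100111010
After insert 'cat': sets bits 0 5 -> bits=100111010
insert 'gnu' would touch bits 0 3 7; currently bit0=1, bit3=1, bit7=1
Bits that are 0 among those (would change 0->1): none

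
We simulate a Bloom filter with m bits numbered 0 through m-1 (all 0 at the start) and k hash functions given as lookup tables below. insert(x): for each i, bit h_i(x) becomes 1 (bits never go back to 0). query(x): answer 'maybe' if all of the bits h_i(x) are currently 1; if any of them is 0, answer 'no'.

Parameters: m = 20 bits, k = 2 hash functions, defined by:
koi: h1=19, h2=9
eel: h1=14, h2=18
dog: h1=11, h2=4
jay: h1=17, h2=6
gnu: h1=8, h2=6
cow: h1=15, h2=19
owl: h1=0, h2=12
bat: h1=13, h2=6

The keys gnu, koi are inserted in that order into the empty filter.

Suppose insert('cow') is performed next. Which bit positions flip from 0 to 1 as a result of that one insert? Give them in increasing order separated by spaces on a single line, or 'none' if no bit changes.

Start: bits=00000000000000000000
After insert 'gnu': sets bits 6 8 -> bits=00000010100000000000
After insert 'koi': sets bits 9 19 -> bits=00000010110000000001
insert 'cow' would touch bits 15 19; currently bit15=0, bit19=1
Bits that are 0 among those (would change 0->1): 15

Answer: 15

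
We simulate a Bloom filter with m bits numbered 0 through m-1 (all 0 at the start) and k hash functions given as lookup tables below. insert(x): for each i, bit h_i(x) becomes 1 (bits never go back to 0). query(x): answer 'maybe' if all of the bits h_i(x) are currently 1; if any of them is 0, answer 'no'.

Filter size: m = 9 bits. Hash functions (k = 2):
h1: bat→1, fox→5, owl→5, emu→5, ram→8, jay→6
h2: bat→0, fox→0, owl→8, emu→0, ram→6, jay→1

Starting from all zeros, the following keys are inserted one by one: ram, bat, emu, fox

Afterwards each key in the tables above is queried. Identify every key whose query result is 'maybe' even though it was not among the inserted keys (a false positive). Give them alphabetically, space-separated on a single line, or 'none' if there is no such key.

Start: bits=000000000
After insert 'ram': sets bits 6 8 -> bits=000000101
After insert 'bat': sets bits 0 1 -> bits=110000101
After insert 'emu': sets bits 0 5 -> bits=110001101
After insert 'fox': sets bits 0 5 -> bits=110001101
Not inserted: jay owl — query each against bits=110001101:
query jay: checks bit1=1, bit6=1 (all 1) -> maybe => FALSE POSITIVE
query owl: checks bit5=1, bit8=1 (all 1) -> maybe => FALSE POSITIVE
False positives (alphabetical): jay owl

Answer: jay owl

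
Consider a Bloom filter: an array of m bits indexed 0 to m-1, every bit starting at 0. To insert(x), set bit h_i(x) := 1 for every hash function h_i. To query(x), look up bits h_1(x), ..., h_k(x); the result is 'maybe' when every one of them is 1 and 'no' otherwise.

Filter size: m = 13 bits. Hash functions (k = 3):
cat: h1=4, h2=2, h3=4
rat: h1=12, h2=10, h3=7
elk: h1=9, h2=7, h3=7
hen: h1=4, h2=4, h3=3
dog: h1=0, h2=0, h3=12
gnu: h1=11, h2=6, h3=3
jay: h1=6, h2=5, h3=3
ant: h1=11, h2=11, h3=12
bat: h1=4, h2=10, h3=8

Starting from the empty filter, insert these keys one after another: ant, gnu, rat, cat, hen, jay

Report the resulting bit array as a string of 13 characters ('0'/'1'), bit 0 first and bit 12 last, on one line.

Start: bits=0000000000000
After insert 'ant': sets bits 11 12 -> bits=0000000000011
After insert 'gnu': sets bits 3 6 11 -> bits=0001001000011
After insert 'rat': sets bits 7 10 12 -> bits=0001001100111
After insert 'cat': sets bits 2 4 -> bits=0011101100111
After insert 'hen': sets bits 3 4 -> bits=0011101100111
After insert 'jay': sets bits 3 5 6 -> bits=0011111100111

Answer: 0011111100111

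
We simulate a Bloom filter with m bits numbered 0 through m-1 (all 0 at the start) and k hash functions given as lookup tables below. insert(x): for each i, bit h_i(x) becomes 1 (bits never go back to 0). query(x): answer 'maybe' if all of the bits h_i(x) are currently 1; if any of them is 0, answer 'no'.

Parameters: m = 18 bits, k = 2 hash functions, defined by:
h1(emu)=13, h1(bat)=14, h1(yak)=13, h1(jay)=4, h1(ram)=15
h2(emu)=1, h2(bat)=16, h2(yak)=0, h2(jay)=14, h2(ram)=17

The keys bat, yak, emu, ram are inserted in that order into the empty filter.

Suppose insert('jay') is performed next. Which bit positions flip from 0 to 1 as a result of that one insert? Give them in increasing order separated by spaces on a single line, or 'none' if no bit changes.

Start: bits=000000000000000000
After insert 'bat': sets bits 14 16 -> bits=000000000000001010
After insert 'yak': sets bits 0 13 -> bits=100000000000011010
After insert 'emu': sets bits 1 13 -> bits=110000000000011010
After insert 'ram': sets bits 15 17 -> bits=110000000000011111
insert 'jay' would touch bits 4 14; currently bit4=0, bit14=1
Bits that are 0 among those (would change 0->1): 4

Answer: 4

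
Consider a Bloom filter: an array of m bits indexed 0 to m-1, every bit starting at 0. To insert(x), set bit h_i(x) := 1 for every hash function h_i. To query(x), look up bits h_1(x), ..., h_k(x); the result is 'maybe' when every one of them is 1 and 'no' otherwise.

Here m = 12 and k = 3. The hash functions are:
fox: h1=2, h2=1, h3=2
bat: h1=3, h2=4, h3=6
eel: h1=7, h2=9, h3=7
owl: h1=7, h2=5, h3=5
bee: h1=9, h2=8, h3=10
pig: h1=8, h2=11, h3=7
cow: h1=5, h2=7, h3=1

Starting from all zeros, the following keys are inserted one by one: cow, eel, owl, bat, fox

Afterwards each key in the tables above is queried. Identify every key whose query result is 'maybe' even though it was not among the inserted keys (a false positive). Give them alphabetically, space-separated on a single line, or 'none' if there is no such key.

Start: bits=000000000000
After insert 'cow': sets bits 1 5 7 -> bits=010001010000
After insert 'eel': sets bits 7 9 -> bits=010001010100
After insert 'owl': sets bits 5 7 -> bits=010001010100
After insert 'bat': sets bits 3 4 6 -> bits=010111110100
After insert 'fox': sets bits 1 2 -> bits=011111110100
Not inserted: bee pig — query each against bits=011111110100:
query bee: checks bit8=0, bit9=1, bit10=0 (has a 0) -> no => not a false positive
query pig: checks bit7=1, bit8=0, bit11=0 (has a 0) -> no => not a false positive
False positives (alphabetical): none

Answer: none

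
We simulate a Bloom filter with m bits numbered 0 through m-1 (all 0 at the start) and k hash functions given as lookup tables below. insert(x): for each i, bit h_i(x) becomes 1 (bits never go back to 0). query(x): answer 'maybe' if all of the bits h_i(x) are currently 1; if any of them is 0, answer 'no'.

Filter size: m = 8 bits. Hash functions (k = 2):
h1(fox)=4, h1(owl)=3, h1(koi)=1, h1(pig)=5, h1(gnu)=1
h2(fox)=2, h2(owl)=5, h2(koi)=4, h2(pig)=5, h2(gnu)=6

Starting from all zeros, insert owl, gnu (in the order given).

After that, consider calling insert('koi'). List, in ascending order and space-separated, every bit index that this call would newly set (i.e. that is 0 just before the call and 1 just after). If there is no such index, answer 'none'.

Start: bits=00000000
After insert 'owl': sets bits 3 5 -> bits=00010100
After insert 'gnu': sets bits 1 6 -> bits=01010110
insert 'koi' would touch bits 1 4; currently bit1=1, bit4=0
Bits that are 0 among those (would change 0->1): 4

Answer: 4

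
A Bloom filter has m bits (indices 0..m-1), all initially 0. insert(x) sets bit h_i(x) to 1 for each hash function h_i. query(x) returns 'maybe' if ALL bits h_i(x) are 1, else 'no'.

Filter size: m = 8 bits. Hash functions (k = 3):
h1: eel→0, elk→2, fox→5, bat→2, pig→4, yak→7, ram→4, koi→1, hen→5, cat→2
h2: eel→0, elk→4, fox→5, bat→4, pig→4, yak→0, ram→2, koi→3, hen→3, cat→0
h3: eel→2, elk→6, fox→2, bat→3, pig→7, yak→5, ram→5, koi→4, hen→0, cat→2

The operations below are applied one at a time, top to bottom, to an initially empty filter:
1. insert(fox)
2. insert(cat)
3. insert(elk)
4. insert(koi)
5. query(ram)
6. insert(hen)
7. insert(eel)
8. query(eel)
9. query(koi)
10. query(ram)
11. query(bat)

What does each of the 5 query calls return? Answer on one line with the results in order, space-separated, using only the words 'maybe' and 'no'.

Answer: maybe maybe maybe maybe maybe

Derivation:
Start: bits=00000000
Op 1: insert fox -> sets bits 2 5 -> bits=00100100
Op 2: insert cat -> sets bits 0 2 -> bits=10100100
Op 3: insert elk -> sets bits 2 4 6 -> bits=10101110
Op 4: insert koi -> sets bits 1 3 4 -> bits=11111110
Op 5: query ram -> checks bit2=1, bit4=1, bit5=1 (all 1) -> maybe
Op 6: insert hen -> sets bits 0 3 5 -> bits=11111110
Op 7: insert eel -> sets bits 0 2 -> bits=11111110
Op 8: query eel -> checks bit0=1, bit2=1 (all 1) -> maybe
Op 9: query koi -> checks bit1=1, bit3=1, bit4=1 (all 1) -> maybe
Op 10: query ram -> checks bit2=1, bit4=1, bit5=1 (all 1) -> maybe
Op 11: query bat -> checks bit2=1, bit3=1, bit4=1 (all 1) -> maybe
Query results in order: maybe maybe maybe maybe maybe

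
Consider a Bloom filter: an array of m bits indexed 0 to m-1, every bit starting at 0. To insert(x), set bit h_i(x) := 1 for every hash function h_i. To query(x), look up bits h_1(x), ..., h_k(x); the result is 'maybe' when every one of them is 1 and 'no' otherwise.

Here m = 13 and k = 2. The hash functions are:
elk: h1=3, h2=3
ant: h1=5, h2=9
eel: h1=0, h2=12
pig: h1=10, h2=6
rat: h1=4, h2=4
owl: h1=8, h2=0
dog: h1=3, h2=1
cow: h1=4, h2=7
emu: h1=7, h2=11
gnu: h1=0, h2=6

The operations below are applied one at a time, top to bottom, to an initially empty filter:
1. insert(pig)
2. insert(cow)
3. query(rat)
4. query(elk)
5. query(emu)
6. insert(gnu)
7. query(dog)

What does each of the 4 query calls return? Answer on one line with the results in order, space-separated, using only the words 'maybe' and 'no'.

Start: bits=0000000000000
Op 1: insert pig -> sets bits 6 10 -> bits=0000001000100
Op 2: insert cow -> sets bits 4 7 -> bits=0000101100100
Op 3: query rat -> checks bit4=1 (all 1) -> maybe
Op 4: query elk -> checks bit3=0 (has a 0) -> no
Op 5: query emu -> checks bit7=1, bit11=0 (has a 0) -> no
Op 6: insert gnu -> sets bits 0 6 -> bits=1000101100100
Op 7: query dog -> checks bit1=0, bit3=0 (has a 0) -> no
Query results in order: maybe no no no

Answer: maybe no no no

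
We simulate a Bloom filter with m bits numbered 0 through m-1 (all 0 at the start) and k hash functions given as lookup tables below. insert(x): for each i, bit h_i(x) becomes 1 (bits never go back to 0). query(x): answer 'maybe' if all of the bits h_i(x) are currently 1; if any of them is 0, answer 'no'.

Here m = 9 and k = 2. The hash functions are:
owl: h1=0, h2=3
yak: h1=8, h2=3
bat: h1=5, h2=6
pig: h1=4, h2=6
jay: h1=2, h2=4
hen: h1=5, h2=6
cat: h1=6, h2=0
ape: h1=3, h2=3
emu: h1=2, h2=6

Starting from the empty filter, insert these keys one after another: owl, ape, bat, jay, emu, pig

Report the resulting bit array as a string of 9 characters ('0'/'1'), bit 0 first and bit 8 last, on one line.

Start: bits=000000000
After insert 'owl': sets bits 0 3 -> bits=100100000
After insert 'ape': sets bits 3 -> bits=100100000
After insert 'bat': sets bits 5 6 -> bits=100101100
After insert 'jay': sets bits 2 4 -> bits=101111100
After insert 'emu': sets bits 2 6 -> bits=101111100
After insert 'pig': sets bits 4 6 -> bits=101111100

Answer: 101111100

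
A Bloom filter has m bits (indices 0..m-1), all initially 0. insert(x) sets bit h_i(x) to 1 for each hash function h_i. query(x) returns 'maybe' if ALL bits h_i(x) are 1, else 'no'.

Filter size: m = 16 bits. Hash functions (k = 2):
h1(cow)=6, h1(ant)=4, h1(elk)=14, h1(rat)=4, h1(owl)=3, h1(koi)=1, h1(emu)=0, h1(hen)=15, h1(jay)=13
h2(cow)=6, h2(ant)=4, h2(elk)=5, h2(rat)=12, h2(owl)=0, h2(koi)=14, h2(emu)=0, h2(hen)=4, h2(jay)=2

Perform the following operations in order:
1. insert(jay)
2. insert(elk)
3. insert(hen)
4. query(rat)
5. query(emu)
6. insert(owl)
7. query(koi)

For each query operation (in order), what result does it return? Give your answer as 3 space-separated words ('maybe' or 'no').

Answer: no no no

Derivation:
Start: bits=0000000000000000
Op 1: insert jay -> sets bits 2 13 -> bits=0010000000000100
Op 2: insert elk -> sets bits 5 14 -> bits=0010010000000110
Op 3: insert hen -> sets bits 4 15 -> bits=0010110000000111
Op 4: query rat -> checks bit4=1, bit12=0 (has a 0) -> no
Op 5: query emu -> checks bit0=0 (has a 0) -> no
Op 6: insert owl -> sets bits 0 3 -> bits=1011110000000111
Op 7: query koi -> checks bit1=0, bit14=1 (has a 0) -> no
Query results in order: no no no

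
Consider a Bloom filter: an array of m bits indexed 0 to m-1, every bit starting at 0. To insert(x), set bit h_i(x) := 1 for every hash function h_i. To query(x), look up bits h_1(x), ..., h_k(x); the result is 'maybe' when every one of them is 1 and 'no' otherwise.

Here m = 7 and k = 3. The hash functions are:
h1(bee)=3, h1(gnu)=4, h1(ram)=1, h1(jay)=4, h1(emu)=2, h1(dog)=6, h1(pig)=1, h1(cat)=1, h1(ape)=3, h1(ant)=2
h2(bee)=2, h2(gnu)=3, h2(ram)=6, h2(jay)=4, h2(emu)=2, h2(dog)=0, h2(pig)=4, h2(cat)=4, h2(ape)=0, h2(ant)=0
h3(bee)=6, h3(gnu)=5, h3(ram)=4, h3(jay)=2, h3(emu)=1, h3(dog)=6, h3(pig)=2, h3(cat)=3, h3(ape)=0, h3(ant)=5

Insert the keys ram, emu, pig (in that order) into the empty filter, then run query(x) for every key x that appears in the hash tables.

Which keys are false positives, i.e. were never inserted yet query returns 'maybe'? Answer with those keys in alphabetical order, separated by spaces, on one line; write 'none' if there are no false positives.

Start: bits=0000000
After insert 'ram': sets bits 1 4 6 -> bits=0100101
After insert 'emu': sets bits 1 2 -> bits=0110101
After insert 'pig': sets bits 1 2 4 -> bits=0110101
Not inserted: ant ape bee cat dog gnu jay — query each against bits=0110101:
query ant: checks bit0=0, bit2=1, bit5=0 (has a 0) -> no => not a false positive
query ape: checks bit0=0, bit3=0 (has a 0) -> no => not a false positive
query bee: checks bit2=1, bit3=0, bit6=1 (has a 0) -> no => not a false positive
query cat: checks bit1=1, bit3=0, bit4=1 (has a 0) -> no => not a false positive
query dog: checks bit0=0, bit6=1 (has a 0) -> no => not a false positive
query gnu: checks bit3=0, bit4=1, bit5=0 (has a 0) -> no => not a false positive
query jay: checks bit2=1, bit4=1 (all 1) -> maybe => FALSE POSITIVE
False positives (alphabetical): jay

Answer: jay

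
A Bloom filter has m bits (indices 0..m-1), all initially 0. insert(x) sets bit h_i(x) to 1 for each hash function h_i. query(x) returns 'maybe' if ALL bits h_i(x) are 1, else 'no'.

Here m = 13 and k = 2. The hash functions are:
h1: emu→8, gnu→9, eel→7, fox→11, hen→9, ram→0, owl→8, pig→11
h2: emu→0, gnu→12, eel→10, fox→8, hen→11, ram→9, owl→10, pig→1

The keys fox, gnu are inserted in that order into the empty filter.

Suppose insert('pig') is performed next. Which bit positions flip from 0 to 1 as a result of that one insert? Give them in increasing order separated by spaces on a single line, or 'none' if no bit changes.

Answer: 1

Derivation:
Start: bits=0000000000000
After insert 'fox': sets bits 8 11 -> bits=0000000010010
After insert 'gnu': sets bits 9 12 -> bits=0000000011011
insert 'pig' would touch bits 1 11; currently bit1=0, bit11=1
Bits that are 0 among those (would change 0->1): 1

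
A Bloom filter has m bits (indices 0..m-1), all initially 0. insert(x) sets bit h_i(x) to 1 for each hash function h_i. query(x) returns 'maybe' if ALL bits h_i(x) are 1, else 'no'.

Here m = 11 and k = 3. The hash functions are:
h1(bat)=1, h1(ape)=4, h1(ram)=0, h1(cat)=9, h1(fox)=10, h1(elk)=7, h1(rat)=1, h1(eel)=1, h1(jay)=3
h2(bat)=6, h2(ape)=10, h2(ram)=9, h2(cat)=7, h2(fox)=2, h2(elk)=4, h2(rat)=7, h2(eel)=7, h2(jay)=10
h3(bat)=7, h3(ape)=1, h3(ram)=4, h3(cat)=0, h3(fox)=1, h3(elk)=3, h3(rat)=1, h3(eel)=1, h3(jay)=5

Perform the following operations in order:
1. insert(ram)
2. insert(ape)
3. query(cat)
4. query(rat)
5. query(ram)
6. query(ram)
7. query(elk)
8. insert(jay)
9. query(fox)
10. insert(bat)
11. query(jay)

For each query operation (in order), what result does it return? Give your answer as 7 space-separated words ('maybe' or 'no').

Answer: no no maybe maybe no no maybe

Derivation:
Start: bits=00000000000
Op 1: insert ram -> sets bits 0 4 9 -> bits=10001000010
Op 2: insert ape -> sets bits 1 4 10 -> bits=11001000011
Op 3: query cat -> checks bit0=1, bit7=0, bit9=1 (has a 0) -> no
Op 4: query rat -> checks bit1=1, bit7=0 (has a 0) -> no
Op 5: query ram -> checks bit0=1, bit4=1, bit9=1 (all 1) -> maybe
Op 6: query ram -> checks bit0=1, bit4=1, bit9=1 (all 1) -> maybe
Op 7: query elk -> checks bit3=0, bit4=1, bit7=0 (has a 0) -> no
Op 8: insert jay -> sets bits 3 5 10 -> bits=11011100011
Op 9: query fox -> checks bit1=1, bit2=0, bit10=1 (has a 0) -> no
Op 10: insert bat -> sets bits 1 6 7 -> bits=11011111011
Op 11: query jay -> checks bit3=1, bit5=1, bit10=1 (all 1) -> maybe
Query results in order: no no maybe maybe no no maybe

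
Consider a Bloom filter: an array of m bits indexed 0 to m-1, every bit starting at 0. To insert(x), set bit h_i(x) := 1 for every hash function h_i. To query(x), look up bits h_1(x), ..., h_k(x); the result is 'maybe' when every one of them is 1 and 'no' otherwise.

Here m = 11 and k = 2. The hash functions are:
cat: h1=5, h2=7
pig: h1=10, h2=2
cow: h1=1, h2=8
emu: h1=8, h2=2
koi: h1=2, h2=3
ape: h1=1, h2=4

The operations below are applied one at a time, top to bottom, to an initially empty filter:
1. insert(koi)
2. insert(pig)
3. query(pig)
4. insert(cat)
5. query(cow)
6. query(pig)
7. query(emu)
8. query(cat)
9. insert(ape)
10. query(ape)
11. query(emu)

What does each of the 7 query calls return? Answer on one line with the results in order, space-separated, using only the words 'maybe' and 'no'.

Start: bits=00000000000
Op 1: insert koi -> sets bits 2 3 -> bits=00110000000
Op 2: insert pig -> sets bits 2 10 -> bits=00110000001
Op 3: query pig -> checks bit2=1, bit10=1 (all 1) -> maybe
Op 4: insert cat -> sets bits 5 7 -> bits=00110101001
Op 5: query cow -> checks bit1=0, bit8=0 (has a 0) -> no
Op 6: query pig -> checks bit2=1, bit10=1 (all 1) -> maybe
Op 7: query emu -> checks bit2=1, bit8=0 (has a 0) -> no
Op 8: query cat -> checks bit5=1, bit7=1 (all 1) -> maybe
Op 9: insert ape -> sets bits 1 4 -> bits=01111101001
Op 10: query ape -> checks bit1=1, bit4=1 (all 1) -> maybe
Op 11: query emu -> checks bit2=1, bit8=0 (has a 0) -> no
Query results in order: maybe no maybe no maybe maybe no

Answer: maybe no maybe no maybe maybe no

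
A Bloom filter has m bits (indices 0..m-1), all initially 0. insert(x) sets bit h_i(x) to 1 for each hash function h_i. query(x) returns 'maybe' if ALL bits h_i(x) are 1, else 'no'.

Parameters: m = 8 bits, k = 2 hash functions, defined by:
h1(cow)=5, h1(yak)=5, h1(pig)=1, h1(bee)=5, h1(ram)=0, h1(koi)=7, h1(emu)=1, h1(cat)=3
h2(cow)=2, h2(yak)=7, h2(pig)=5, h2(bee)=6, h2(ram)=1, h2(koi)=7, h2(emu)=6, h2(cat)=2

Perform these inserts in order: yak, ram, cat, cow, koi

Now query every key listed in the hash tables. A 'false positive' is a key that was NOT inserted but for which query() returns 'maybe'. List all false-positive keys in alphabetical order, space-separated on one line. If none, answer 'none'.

Start: bits=00000000
After insert 'yak': sets bits 5 7 -> bits=00000101
After insert 'ram': sets bits 0 1 -> bits=11000101
After insert 'cat': sets bits 2 3 -> bits=11110101
After insert 'cow': sets bits 2 5 -> bits=11110101
After insert 'koi': sets bits 7 -> bits=11110101
Not inserted: bee emu pig — query each against bits=11110101:
query bee: checks bit5=1, bit6=0 (has a 0) -> no => not a false positive
query emu: checks bit1=1, bit6=0 (has a 0) -> no => not a false positive
query pig: checks bit1=1, bit5=1 (all 1) -> maybe => FALSE POSITIVE
False positives (alphabetical): pig

Answer: pig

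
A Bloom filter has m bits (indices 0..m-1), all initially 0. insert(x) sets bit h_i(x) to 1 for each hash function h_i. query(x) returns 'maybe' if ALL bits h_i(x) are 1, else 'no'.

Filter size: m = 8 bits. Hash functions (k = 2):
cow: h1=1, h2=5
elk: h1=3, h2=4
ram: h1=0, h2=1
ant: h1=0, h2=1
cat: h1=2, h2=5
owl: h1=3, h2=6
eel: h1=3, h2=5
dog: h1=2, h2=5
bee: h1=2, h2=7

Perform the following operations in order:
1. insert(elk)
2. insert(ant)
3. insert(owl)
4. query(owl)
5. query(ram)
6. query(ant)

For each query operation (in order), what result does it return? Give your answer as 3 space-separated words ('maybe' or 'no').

Answer: maybe maybe maybe

Derivation:
Start: bits=00000000
Op 1: insert elk -> sets bits 3 4 -> bits=00011000
Op 2: insert ant -> sets bits 0 1 -> bits=11011000
Op 3: insert owl -> sets bits 3 6 -> bits=11011010
Op 4: query owl -> checks bit3=1, bit6=1 (all 1) -> maybe
Op 5: query ram -> checks bit0=1, bit1=1 (all 1) -> maybe
Op 6: query ant -> checks bit0=1, bit1=1 (all 1) -> maybe
Query results in order: maybe maybe maybe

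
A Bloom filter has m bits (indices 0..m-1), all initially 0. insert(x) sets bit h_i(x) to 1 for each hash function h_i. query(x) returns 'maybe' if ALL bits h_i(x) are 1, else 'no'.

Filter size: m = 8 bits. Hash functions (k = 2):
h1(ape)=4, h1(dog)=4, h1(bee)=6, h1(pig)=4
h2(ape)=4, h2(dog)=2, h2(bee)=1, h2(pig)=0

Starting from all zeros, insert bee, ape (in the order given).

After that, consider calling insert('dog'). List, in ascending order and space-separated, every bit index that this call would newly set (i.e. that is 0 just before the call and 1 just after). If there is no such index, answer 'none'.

Start: bits=00000000
After insert 'bee': sets bits 1 6 -> bits=01000010
After insert 'ape': sets bits 4 -> bits=01001010
insert 'dog' would touch bits 2 4; currently bit2=0, bit4=1
Bits that are 0 among those (would change 0->1): 2

Answer: 2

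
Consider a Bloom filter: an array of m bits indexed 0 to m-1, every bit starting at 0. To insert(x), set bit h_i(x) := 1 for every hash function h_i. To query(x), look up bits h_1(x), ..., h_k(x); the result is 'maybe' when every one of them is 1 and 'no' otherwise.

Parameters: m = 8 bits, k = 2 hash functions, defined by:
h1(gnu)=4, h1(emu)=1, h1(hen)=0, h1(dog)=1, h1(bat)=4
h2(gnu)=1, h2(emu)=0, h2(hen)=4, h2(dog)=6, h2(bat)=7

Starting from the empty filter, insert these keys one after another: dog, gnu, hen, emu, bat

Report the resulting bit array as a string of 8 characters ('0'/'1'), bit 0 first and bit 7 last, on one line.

Answer: 11001011

Derivation:
Start: bits=00000000
After insert 'dog': sets bits 1 6 -> bits=01000010
After insert 'gnu': sets bits 1 4 -> bits=01001010
After insert 'hen': sets bits 0 4 -> bits=11001010
After insert 'emu': sets bits 0 1 -> bits=11001010
After insert 'bat': sets bits 4 7 -> bits=11001011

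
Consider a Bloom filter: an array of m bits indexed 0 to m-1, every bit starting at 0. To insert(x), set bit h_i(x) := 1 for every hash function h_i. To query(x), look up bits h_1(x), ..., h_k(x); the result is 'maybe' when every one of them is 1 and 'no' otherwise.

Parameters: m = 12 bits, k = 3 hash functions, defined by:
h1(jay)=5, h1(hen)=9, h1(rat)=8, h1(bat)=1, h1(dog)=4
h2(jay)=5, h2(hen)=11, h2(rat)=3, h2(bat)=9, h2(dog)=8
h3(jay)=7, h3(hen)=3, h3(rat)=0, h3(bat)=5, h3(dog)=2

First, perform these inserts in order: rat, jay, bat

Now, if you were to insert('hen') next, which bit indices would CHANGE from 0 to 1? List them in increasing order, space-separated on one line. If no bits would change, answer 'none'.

Start: bits=000000000000
After insert 'rat': sets bits 0 3 8 -> bits=100100001000
After insert 'jay': sets bits 5 7 -> bits=100101011000
After insert 'bat': sets bits 1 5 9 -> bits=110101011100
insert 'hen' would touch bits 3 9 11; currently bit3=1, bit9=1, bit11=0
Bits that are 0 among those (would change 0->1): 11

Answer: 11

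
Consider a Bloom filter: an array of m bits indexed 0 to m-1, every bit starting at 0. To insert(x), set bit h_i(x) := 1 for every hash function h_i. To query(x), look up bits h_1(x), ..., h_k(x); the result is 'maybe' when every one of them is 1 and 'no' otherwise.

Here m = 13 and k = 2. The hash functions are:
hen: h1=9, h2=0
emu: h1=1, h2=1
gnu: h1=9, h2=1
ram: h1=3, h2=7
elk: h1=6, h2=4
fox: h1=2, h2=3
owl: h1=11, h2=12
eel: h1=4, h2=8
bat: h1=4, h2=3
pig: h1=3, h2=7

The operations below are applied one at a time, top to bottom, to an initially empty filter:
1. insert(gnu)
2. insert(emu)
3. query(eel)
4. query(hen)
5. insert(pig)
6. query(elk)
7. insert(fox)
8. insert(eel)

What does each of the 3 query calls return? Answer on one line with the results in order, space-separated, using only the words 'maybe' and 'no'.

Answer: no no no

Derivation:
Start: bits=0000000000000
Op 1: insert gnu -> sets bits 1 9 -> bits=0100000001000
Op 2: insert emu -> sets bits 1 -> bits=0100000001000
Op 3: query eel -> checks bit4=0, bit8=0 (has a 0) -> no
Op 4: query hen -> checks bit0=0, bit9=1 (has a 0) -> no
Op 5: insert pig -> sets bits 3 7 -> bits=0101000101000
Op 6: query elk -> checks bit4=0, bit6=0 (has a 0) -> no
Op 7: insert fox -> sets bits 2 3 -> bits=0111000101000
Op 8: insert eel -> sets bits 4 8 -> bits=0111100111000
Query results in order: no no no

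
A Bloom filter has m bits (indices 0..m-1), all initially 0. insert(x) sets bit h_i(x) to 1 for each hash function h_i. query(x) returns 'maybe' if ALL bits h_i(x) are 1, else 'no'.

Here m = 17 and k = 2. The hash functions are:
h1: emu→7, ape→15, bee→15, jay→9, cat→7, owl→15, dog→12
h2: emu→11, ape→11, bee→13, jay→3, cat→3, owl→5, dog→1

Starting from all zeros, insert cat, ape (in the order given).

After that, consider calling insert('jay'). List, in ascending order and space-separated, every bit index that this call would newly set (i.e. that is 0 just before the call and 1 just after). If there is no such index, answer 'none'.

Answer: 9

Derivation:
Start: bits=00000000000000000
After insert 'cat': sets bits 3 7 -> bits=00010001000000000
After insert 'ape': sets bits 11 15 -> bits=00010001000100010
insert 'jay' would touch bits 3 9; currently bit3=1, bit9=0
Bits that are 0 among those (would change 0->1): 9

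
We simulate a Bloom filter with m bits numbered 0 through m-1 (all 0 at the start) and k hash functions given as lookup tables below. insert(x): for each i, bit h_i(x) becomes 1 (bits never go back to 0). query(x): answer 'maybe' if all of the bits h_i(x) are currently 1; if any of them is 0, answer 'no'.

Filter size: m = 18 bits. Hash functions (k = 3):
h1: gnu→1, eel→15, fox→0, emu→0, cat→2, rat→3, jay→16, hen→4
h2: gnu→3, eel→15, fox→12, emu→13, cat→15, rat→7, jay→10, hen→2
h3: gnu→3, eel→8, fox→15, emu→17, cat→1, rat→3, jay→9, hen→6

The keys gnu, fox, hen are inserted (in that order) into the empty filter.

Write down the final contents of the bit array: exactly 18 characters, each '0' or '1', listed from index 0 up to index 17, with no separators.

Answer: 111110100000100100

Derivation:
Start: bits=000000000000000000
After insert 'gnu': sets bits 1 3 -> bits=010100000000000000
After insert 'fox': sets bits 0 12 15 -> bits=110100000000100100
After insert 'hen': sets bits 2 4 6 -> bits=111110100000100100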